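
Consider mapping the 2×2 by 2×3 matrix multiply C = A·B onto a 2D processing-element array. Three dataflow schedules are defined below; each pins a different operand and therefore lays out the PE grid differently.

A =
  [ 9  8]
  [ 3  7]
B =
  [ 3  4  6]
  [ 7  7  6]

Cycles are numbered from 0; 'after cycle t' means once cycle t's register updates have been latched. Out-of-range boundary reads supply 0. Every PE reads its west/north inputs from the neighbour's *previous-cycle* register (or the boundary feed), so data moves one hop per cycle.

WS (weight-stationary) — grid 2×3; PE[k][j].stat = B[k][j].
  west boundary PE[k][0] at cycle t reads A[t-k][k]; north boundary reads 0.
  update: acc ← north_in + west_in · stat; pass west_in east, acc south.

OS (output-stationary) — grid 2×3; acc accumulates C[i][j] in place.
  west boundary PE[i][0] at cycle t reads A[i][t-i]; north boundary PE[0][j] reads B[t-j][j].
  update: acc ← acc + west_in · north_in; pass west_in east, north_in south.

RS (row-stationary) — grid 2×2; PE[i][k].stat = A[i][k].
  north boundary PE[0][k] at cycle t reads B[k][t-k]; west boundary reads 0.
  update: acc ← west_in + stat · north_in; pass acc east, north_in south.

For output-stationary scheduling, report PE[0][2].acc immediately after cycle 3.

OS (2×3). Following PE[0][2] plus its west/north inputs:
  cycle 0: PE[0][1] → acc 0, east 0, south 0
  cycle 0: PE[0][2] → acc 0, east 0, south 0
  cycle 1: PE[0][1] → acc 36, east 9, south 4
  cycle 1: PE[0][2] → acc 0, east 0, south 0
  cycle 2: PE[0][1] → acc 92, east 8, south 7
  cycle 2: PE[0][2] → acc 54, east 9, south 6
  cycle 3: PE[0][1] → acc 92, east 0, south 0
  cycle 3: PE[0][2] → acc 102, east 8, south 6

PE[0][2].acc = 102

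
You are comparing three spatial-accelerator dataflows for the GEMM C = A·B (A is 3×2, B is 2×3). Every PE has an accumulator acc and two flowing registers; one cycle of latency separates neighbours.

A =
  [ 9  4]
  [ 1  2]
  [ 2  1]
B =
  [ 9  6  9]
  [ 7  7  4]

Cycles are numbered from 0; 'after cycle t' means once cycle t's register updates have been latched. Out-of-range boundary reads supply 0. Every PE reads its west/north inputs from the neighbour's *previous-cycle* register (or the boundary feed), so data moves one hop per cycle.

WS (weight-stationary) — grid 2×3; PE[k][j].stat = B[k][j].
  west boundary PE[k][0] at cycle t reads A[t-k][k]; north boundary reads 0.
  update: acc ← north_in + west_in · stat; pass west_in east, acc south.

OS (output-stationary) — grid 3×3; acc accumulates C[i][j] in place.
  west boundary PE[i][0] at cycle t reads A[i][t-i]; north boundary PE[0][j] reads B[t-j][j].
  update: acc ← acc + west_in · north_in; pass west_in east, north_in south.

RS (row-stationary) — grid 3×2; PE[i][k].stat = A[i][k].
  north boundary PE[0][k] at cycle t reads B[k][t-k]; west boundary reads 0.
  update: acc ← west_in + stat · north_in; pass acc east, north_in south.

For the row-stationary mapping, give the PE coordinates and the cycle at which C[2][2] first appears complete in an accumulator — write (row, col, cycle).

(row, col, cycle) = (2, 1, 5)

RS: C[2][2] accumulates in PE[2][1]:
  after 0 — PE[2][1] acc=0, pass-E 0, pass-S 0
  after 1 — PE[2][1] acc=0, pass-E 0, pass-S 0
  after 2 — PE[2][1] acc=0, pass-E 0, pass-S 0
  after 3 — PE[2][1] acc=25, pass-E 25, pass-S 7
  after 4 — PE[2][1] acc=19, pass-E 19, pass-S 7
  after 5 — PE[2][1] acc=22, pass-E 22, pass-S 4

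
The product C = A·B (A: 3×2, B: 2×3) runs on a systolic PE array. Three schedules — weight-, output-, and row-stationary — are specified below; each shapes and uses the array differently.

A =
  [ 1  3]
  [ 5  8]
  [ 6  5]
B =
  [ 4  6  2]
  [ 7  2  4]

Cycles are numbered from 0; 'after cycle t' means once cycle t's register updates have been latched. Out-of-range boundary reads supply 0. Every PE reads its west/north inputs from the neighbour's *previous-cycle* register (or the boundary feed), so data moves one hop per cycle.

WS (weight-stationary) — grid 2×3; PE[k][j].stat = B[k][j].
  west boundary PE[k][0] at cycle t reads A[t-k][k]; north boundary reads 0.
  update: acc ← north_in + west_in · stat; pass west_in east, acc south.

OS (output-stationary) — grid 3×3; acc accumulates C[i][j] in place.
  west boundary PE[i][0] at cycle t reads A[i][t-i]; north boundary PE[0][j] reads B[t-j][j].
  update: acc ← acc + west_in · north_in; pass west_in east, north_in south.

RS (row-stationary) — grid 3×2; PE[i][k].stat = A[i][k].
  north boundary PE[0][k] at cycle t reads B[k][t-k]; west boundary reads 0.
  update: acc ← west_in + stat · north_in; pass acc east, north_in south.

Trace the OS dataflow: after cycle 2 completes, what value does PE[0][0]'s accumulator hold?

PE[0][0].acc = 25

OS (3×3). Following PE[0][0] plus its west/north inputs:
  [0] (0,0) acc=4 (h:1 v:4)
  [1] (0,0) acc=25 (h:3 v:7)
  [2] (0,0) acc=25 (h:0 v:0)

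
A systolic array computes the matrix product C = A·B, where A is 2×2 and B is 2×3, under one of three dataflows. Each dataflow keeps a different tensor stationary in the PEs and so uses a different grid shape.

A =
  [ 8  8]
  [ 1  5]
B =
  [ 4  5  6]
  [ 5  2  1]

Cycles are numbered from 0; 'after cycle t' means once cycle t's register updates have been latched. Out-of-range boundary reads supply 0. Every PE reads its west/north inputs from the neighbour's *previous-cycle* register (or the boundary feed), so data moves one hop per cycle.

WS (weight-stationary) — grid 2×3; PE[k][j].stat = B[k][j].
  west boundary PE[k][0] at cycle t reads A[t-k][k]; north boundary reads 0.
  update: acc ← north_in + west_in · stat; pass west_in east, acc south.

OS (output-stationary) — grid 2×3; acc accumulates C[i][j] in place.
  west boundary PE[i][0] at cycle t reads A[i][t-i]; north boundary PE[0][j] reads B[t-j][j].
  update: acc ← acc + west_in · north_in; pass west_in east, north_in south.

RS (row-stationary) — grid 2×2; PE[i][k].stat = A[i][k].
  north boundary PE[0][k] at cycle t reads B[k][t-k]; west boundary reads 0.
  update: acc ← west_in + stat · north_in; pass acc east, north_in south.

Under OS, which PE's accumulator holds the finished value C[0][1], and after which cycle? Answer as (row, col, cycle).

Under OS, C[0][1] lands at PE[0][1]:
  0: (0,1).acc=0  regs=<0,0>
  1: (0,1).acc=40  regs=<8,5>
  2: (0,1).acc=56  regs=<8,2>

(row, col, cycle) = (0, 1, 2)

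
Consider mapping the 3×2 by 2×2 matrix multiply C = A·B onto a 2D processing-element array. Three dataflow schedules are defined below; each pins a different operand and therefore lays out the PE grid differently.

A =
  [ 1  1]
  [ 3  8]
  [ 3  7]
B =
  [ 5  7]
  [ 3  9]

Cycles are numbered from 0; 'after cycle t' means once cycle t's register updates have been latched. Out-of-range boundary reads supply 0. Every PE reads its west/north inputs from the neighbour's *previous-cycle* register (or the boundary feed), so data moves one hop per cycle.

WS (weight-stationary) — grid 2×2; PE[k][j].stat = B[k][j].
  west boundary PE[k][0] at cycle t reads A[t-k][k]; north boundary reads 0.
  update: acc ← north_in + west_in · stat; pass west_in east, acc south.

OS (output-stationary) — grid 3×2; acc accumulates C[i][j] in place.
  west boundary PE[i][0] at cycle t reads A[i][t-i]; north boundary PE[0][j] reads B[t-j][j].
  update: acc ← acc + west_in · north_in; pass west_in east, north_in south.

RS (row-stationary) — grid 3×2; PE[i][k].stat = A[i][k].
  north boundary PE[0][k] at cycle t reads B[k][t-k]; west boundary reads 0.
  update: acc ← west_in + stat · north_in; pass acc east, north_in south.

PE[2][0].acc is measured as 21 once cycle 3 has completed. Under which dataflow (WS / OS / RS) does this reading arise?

dataflow = RS

WS: PE[2][0] is outside its 2×2 grid.
Under OS (3×2), PE[2][0]:
  @0  [2,0]  acc 0  |  →0  ↓0
  @1  [2,0]  acc 0  |  →0  ↓0
  @2  [2,0]  acc 15  |  →3  ↓5
  @3  [2,0]  acc 36  |  →7  ↓3
Under RS (3×2), PE[2][0]:
  @0  [2,0]  acc 0  |  →0  ↓0
  @1  [2,0]  acc 0  |  →0  ↓0
  @2  [2,0]  acc 15  |  →15  ↓5
  @3  [2,0]  acc 21  |  →21  ↓7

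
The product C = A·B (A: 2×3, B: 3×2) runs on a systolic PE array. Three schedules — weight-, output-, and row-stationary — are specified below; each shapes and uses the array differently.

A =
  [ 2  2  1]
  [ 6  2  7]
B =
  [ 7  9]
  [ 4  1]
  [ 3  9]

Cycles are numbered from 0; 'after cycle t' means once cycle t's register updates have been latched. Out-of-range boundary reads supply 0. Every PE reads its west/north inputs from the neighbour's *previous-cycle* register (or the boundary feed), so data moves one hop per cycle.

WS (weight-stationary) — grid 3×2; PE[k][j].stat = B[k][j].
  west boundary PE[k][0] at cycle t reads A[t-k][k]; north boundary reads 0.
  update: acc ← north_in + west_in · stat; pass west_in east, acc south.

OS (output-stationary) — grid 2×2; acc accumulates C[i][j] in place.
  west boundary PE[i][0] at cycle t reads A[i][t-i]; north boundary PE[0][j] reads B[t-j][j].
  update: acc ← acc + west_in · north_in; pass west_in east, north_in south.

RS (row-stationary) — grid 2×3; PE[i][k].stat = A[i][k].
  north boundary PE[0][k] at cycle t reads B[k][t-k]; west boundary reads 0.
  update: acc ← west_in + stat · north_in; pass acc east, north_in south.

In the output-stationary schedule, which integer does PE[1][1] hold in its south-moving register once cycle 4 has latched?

register = 9

OS 2×2: PE[1][1] cycle-by-cycle (with neighbour feeds):
  c0 r0c1: 0 / 0 / 0
  c0 r1c0: 0 / 0 / 0
  c0 r1c1: 0 / 0 / 0
  c1 r0c1: 18 / 2 / 9
  c1 r1c0: 42 / 6 / 7
  c1 r1c1: 0 / 0 / 0
  c2 r0c1: 20 / 2 / 1
  c2 r1c0: 50 / 2 / 4
  c2 r1c1: 54 / 6 / 9
  c3 r0c1: 29 / 1 / 9
  c3 r1c0: 71 / 7 / 3
  c3 r1c1: 56 / 2 / 1
  c4 r0c1: 29 / 0 / 0
  c4 r1c0: 71 / 0 / 0
  c4 r1c1: 119 / 7 / 9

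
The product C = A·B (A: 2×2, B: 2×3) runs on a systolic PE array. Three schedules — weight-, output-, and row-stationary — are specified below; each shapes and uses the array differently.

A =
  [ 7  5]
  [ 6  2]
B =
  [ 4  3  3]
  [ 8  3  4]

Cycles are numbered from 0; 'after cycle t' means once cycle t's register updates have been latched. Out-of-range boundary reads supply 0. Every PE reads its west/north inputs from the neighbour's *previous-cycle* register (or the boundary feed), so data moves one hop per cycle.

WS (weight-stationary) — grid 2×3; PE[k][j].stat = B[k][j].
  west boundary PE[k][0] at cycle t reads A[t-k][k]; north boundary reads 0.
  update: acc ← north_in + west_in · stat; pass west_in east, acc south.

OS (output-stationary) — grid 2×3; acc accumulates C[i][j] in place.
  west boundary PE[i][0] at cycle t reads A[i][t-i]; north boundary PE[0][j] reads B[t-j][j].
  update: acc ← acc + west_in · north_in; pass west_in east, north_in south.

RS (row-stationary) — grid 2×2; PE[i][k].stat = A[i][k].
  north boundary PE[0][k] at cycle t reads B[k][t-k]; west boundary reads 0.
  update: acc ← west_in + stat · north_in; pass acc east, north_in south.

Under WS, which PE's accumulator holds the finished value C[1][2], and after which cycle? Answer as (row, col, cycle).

(row, col, cycle) = (1, 2, 4)

WS — PE[1][2] is where C[1][2] collects:
  t=0 PE[1][2]: acc=0 h=0 v=0
  t=1 PE[1][2]: acc=0 h=0 v=0
  t=2 PE[1][2]: acc=0 h=0 v=0
  t=3 PE[1][2]: acc=41 h=5 v=41
  t=4 PE[1][2]: acc=26 h=2 v=26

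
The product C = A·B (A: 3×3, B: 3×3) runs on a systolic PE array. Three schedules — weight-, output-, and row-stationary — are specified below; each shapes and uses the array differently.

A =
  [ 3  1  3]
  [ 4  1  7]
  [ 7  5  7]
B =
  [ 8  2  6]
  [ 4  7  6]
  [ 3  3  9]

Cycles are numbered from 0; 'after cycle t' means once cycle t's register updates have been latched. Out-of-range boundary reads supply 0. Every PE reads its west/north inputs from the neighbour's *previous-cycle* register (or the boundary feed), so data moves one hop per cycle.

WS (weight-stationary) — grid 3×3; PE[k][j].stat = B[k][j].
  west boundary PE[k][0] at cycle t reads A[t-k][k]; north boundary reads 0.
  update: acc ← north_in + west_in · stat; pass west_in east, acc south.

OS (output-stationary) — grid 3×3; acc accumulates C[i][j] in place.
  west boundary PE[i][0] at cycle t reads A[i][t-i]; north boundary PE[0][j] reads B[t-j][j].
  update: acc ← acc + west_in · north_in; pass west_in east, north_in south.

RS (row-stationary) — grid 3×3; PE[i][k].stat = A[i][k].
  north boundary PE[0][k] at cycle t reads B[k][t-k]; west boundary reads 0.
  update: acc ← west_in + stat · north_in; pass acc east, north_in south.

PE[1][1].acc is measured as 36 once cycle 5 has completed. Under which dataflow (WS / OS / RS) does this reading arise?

Under WS (3×3), PE[1][1]:
  @0  [1,1]  acc 0  |  →0  ↓0
  @1  [1,1]  acc 0  |  →0  ↓0
  @2  [1,1]  acc 13  |  →1  ↓13
  @3  [1,1]  acc 15  |  →1  ↓15
  @4  [1,1]  acc 49  |  →5  ↓49
  @5  [1,1]  acc 0  |  →0  ↓0
Under OS (3×3), PE[1][1]:
  @0  [1,1]  acc 0  |  →0  ↓0
  @1  [1,1]  acc 0  |  →0  ↓0
  @2  [1,1]  acc 8  |  →4  ↓2
  @3  [1,1]  acc 15  |  →1  ↓7
  @4  [1,1]  acc 36  |  →7  ↓3
  @5  [1,1]  acc 36  |  →0  ↓0
Under RS (3×3), PE[1][1]:
  @0  [1,1]  acc 0  |  →0  ↓0
  @1  [1,1]  acc 0  |  →0  ↓0
  @2  [1,1]  acc 36  |  →36  ↓4
  @3  [1,1]  acc 15  |  →15  ↓7
  @4  [1,1]  acc 30  |  →30  ↓6
  @5  [1,1]  acc 0  |  →0  ↓0

dataflow = OS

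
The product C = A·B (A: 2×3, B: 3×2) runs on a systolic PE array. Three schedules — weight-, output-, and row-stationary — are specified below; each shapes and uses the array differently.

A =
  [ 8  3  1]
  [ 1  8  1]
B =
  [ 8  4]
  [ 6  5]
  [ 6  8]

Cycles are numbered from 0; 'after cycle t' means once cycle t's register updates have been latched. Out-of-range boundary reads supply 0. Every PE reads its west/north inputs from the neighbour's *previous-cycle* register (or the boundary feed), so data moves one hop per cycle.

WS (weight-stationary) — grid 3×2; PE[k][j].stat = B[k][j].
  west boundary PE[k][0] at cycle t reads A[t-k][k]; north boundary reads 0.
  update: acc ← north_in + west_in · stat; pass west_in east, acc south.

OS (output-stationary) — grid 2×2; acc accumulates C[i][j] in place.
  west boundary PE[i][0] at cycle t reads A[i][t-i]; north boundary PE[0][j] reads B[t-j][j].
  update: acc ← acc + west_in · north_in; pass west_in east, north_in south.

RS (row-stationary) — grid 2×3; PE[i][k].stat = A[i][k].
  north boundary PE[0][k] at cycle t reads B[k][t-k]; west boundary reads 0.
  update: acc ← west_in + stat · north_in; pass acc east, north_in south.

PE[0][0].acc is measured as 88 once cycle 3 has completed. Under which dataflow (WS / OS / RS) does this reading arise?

dataflow = OS

WS [3×2] PE[0][0] across cycles:
  cycle 0: PE[0][0] → acc 64, east 8, south 64
  cycle 1: PE[0][0] → acc 8, east 1, south 8
  cycle 2: PE[0][0] → acc 0, east 0, south 0
  cycle 3: PE[0][0] → acc 0, east 0, south 0
OS [2×2] PE[0][0] across cycles:
  cycle 0: PE[0][0] → acc 64, east 8, south 8
  cycle 1: PE[0][0] → acc 82, east 3, south 6
  cycle 2: PE[0][0] → acc 88, east 1, south 6
  cycle 3: PE[0][0] → acc 88, east 0, south 0
RS [2×3] PE[0][0] across cycles:
  cycle 0: PE[0][0] → acc 64, east 64, south 8
  cycle 1: PE[0][0] → acc 32, east 32, south 4
  cycle 2: PE[0][0] → acc 0, east 0, south 0
  cycle 3: PE[0][0] → acc 0, east 0, south 0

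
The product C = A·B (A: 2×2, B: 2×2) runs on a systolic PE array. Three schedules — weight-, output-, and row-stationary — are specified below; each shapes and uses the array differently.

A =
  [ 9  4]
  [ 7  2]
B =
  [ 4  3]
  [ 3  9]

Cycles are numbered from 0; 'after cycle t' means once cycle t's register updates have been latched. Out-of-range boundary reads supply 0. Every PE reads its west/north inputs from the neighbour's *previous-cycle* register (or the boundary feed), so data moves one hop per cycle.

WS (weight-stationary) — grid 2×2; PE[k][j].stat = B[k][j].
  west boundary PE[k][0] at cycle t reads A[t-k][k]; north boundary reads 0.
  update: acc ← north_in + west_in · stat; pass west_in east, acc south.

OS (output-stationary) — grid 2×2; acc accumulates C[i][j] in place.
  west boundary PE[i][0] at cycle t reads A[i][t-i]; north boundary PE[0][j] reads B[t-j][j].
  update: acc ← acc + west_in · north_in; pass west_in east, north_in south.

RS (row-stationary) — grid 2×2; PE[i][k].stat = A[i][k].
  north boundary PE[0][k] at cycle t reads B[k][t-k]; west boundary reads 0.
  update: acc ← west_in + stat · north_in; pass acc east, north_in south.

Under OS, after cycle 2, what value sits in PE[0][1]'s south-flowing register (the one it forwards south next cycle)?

register = 9

Tracing OS — 2×2 array, target PE[0][1]:
  @0  [0,0]  acc 36  |  →9  ↓4
  @0  [0,1]  acc 0  |  →0  ↓0
  @1  [0,0]  acc 48  |  →4  ↓3
  @1  [0,1]  acc 27  |  →9  ↓3
  @2  [0,0]  acc 48  |  →0  ↓0
  @2  [0,1]  acc 63  |  →4  ↓9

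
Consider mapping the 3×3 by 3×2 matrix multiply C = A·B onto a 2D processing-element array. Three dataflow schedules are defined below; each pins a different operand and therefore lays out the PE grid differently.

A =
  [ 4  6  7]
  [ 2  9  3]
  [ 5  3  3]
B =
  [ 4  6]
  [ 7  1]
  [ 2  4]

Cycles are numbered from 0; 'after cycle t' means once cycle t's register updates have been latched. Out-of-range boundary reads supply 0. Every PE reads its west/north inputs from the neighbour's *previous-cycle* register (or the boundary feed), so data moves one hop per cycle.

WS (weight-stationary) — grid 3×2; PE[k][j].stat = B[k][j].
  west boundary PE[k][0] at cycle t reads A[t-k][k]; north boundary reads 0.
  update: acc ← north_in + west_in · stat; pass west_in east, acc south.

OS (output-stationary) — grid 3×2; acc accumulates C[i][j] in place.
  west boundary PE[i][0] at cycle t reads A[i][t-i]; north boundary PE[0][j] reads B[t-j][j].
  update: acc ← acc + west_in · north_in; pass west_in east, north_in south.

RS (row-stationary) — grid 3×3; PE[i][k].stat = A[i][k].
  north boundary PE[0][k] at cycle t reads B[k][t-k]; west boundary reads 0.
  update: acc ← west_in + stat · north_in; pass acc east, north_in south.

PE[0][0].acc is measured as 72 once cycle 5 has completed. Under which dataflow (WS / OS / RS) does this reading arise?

— WS: 3×2; PE[0][0] trace:
  [0] (0,0) acc=16 (h:4 v:16)
  [1] (0,0) acc=8 (h:2 v:8)
  [2] (0,0) acc=20 (h:5 v:20)
  [3] (0,0) acc=0 (h:0 v:0)
  [4] (0,0) acc=0 (h:0 v:0)
  [5] (0,0) acc=0 (h:0 v:0)
— OS: 3×2; PE[0][0] trace:
  [0] (0,0) acc=16 (h:4 v:4)
  [1] (0,0) acc=58 (h:6 v:7)
  [2] (0,0) acc=72 (h:7 v:2)
  [3] (0,0) acc=72 (h:0 v:0)
  [4] (0,0) acc=72 (h:0 v:0)
  [5] (0,0) acc=72 (h:0 v:0)
— RS: 3×3; PE[0][0] trace:
  [0] (0,0) acc=16 (h:16 v:4)
  [1] (0,0) acc=24 (h:24 v:6)
  [2] (0,0) acc=0 (h:0 v:0)
  [3] (0,0) acc=0 (h:0 v:0)
  [4] (0,0) acc=0 (h:0 v:0)
  [5] (0,0) acc=0 (h:0 v:0)

dataflow = OS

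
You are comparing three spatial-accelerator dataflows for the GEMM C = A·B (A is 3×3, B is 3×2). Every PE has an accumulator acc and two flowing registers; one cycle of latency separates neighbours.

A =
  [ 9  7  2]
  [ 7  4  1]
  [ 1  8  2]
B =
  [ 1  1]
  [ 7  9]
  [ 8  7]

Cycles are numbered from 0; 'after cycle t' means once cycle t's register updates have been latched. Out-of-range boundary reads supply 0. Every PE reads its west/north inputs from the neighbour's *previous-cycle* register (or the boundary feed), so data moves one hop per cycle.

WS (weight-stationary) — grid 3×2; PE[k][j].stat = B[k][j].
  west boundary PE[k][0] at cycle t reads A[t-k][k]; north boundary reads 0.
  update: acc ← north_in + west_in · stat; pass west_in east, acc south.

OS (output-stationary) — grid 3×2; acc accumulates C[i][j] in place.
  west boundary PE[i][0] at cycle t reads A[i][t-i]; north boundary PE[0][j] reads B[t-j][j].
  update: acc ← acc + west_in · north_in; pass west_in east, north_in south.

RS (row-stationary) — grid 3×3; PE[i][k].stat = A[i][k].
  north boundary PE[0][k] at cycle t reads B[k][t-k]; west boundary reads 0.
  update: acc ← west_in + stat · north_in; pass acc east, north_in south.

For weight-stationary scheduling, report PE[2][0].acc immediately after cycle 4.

PE[2][0].acc = 73

Tracing WS — 3×2 array, target PE[2][0]:
  [0] (1,0) acc=0 (h:0 v:0)
  [0] (2,0) acc=0 (h:0 v:0)
  [1] (1,0) acc=58 (h:7 v:58)
  [1] (2,0) acc=0 (h:0 v:0)
  [2] (1,0) acc=35 (h:4 v:35)
  [2] (2,0) acc=74 (h:2 v:74)
  [3] (1,0) acc=57 (h:8 v:57)
  [3] (2,0) acc=43 (h:1 v:43)
  [4] (1,0) acc=0 (h:0 v:0)
  [4] (2,0) acc=73 (h:2 v:73)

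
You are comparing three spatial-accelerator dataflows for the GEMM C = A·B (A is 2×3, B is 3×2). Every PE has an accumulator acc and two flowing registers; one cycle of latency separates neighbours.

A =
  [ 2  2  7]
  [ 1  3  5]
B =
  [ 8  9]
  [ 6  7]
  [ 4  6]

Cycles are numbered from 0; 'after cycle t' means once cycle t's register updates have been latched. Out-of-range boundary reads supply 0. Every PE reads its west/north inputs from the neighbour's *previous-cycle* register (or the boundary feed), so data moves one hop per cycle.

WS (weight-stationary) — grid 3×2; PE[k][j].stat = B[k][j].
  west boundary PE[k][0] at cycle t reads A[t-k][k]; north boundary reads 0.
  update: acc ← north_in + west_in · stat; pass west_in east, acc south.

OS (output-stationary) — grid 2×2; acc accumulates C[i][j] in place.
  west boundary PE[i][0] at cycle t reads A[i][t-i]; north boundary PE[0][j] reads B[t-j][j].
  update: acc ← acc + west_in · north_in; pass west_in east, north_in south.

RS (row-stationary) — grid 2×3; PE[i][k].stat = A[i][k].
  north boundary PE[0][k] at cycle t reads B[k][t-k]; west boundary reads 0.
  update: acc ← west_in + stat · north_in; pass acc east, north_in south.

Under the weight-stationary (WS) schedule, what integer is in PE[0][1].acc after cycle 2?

PE[0][1].acc = 9

WS on a 3×2 grid — tracing PE[0][1] and its feeders:
  step 0 · PE0,0: acc=16; fwd→2 fwd↓16
  step 0 · PE0,1: acc=0; fwd→0 fwd↓0
  step 1 · PE0,0: acc=8; fwd→1 fwd↓8
  step 1 · PE0,1: acc=18; fwd→2 fwd↓18
  step 2 · PE0,0: acc=0; fwd→0 fwd↓0
  step 2 · PE0,1: acc=9; fwd→1 fwd↓9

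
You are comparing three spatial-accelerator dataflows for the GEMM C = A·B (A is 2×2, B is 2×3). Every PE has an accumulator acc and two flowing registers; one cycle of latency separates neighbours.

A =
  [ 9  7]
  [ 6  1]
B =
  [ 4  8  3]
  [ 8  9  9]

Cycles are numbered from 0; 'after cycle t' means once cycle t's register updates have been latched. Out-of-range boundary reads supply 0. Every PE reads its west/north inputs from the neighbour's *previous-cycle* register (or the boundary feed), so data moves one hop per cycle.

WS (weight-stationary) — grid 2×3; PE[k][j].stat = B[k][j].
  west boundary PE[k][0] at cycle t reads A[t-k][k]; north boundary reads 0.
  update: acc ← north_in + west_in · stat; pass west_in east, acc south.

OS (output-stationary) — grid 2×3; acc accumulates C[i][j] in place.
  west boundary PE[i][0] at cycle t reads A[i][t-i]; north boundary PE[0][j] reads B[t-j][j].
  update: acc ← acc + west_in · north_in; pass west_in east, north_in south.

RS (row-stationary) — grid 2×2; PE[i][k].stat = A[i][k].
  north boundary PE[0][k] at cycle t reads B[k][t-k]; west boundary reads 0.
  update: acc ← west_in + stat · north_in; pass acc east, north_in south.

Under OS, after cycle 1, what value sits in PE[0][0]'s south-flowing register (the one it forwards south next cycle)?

register = 8

OS on a 2×3 grid — tracing PE[0][0] and its feeders:
  after 0 — PE[0][0] acc=36, pass-E 9, pass-S 4
  after 1 — PE[0][0] acc=92, pass-E 7, pass-S 8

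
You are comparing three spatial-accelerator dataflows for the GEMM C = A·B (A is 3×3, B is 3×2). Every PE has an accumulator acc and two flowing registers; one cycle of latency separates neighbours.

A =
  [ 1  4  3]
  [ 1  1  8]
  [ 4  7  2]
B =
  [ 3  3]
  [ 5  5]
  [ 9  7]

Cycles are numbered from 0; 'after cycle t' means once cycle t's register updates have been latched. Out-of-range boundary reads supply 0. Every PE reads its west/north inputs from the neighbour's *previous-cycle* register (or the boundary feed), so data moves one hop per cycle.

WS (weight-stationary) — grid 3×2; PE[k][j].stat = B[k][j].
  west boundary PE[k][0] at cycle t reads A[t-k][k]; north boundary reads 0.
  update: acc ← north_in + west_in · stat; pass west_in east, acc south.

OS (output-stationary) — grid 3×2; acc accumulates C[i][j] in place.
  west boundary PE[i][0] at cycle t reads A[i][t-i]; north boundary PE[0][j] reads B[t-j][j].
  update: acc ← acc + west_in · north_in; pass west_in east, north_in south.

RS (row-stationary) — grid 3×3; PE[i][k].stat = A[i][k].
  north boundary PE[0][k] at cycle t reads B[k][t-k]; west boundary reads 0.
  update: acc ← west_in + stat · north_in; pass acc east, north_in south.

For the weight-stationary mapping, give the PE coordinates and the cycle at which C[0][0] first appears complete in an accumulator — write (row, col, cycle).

(row, col, cycle) = (2, 0, 2)

Under WS, C[0][0] lands at PE[2][0]:
  c0 r2c0: 0 / 0 / 0
  c1 r2c0: 0 / 0 / 0
  c2 r2c0: 50 / 3 / 50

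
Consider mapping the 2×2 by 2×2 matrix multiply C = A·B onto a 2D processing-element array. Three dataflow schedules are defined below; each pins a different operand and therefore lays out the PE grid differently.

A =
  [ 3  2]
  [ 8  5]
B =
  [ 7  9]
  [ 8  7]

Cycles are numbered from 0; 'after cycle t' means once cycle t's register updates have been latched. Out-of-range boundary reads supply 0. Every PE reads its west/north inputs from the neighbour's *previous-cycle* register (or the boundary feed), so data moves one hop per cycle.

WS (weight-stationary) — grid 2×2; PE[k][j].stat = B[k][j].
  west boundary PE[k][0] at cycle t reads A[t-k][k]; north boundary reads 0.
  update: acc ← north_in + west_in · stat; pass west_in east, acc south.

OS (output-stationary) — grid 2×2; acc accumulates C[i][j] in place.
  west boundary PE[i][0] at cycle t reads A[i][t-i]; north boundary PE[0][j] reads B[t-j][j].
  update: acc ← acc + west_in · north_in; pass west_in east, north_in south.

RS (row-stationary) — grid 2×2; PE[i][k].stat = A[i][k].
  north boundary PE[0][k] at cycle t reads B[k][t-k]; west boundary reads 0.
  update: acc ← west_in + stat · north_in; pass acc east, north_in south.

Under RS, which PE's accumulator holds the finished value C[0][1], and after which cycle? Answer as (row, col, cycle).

RS: C[0][1] accumulates in PE[0][1]:
  @0  [0,1]  acc 0  |  →0  ↓0
  @1  [0,1]  acc 37  |  →37  ↓8
  @2  [0,1]  acc 41  |  →41  ↓7

(row, col, cycle) = (0, 1, 2)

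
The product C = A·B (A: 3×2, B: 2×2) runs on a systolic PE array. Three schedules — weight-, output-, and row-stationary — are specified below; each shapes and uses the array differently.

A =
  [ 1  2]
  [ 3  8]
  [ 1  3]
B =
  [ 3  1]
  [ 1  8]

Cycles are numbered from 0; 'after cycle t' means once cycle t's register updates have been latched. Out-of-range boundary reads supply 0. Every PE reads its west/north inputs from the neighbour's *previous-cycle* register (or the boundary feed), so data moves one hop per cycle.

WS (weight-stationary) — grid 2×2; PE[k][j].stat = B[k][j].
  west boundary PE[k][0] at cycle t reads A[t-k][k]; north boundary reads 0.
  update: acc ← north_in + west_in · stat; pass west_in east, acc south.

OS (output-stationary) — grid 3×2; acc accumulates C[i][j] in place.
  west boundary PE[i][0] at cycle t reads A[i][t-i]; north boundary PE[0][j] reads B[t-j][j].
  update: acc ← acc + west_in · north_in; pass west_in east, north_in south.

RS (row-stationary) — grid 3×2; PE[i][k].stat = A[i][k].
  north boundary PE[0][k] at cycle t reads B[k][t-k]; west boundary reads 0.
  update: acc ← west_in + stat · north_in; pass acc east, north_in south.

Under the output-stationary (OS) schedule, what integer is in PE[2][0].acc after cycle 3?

Tracing OS — 3×2 array, target PE[2][0]:
  cycle 0: PE[1][0] → acc 0, east 0, south 0
  cycle 0: PE[2][0] → acc 0, east 0, south 0
  cycle 1: PE[1][0] → acc 9, east 3, south 3
  cycle 1: PE[2][0] → acc 0, east 0, south 0
  cycle 2: PE[1][0] → acc 17, east 8, south 1
  cycle 2: PE[2][0] → acc 3, east 1, south 3
  cycle 3: PE[1][0] → acc 17, east 0, south 0
  cycle 3: PE[2][0] → acc 6, east 3, south 1

PE[2][0].acc = 6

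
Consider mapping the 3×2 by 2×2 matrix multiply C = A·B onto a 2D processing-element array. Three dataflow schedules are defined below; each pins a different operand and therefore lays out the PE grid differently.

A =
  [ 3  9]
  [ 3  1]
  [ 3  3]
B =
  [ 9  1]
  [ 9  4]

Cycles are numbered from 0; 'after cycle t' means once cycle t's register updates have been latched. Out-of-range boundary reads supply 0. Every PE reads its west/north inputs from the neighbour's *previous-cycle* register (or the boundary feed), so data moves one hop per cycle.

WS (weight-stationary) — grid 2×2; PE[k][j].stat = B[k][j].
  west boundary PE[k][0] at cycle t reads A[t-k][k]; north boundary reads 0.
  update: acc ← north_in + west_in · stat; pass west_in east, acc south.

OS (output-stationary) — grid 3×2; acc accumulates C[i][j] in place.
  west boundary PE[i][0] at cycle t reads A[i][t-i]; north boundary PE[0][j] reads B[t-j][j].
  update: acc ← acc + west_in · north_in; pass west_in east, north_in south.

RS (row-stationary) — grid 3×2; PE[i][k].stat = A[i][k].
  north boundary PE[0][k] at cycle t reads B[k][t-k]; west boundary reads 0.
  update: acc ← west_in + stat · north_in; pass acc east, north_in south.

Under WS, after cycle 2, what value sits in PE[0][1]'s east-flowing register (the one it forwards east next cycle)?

register = 3

WS (2×2). Following PE[0][1] plus its west/north inputs:
  c0 r0c0: 27 / 3 / 27
  c0 r0c1: 0 / 0 / 0
  c1 r0c0: 27 / 3 / 27
  c1 r0c1: 3 / 3 / 3
  c2 r0c0: 27 / 3 / 27
  c2 r0c1: 3 / 3 / 3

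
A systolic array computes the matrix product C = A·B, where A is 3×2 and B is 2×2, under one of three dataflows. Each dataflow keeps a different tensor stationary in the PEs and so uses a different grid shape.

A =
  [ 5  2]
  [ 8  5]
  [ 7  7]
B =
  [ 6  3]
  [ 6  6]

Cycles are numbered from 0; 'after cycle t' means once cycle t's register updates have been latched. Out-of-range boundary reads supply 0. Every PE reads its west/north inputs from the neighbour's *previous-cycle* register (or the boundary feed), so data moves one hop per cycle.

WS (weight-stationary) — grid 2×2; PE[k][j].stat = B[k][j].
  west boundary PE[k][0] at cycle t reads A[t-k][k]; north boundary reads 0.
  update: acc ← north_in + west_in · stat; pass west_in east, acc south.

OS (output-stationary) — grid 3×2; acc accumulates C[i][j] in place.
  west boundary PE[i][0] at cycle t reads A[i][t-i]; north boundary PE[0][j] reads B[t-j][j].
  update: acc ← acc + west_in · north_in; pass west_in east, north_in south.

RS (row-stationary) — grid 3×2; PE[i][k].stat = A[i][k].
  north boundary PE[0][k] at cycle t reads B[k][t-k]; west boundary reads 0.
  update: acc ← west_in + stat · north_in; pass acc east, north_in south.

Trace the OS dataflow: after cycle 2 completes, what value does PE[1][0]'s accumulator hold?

PE[1][0].acc = 78

OS 3×2: PE[1][0] cycle-by-cycle (with neighbour feeds):
  t=0 PE[0][0]: acc=30 h=5 v=6
  t=0 PE[1][0]: acc=0 h=0 v=0
  t=1 PE[0][0]: acc=42 h=2 v=6
  t=1 PE[1][0]: acc=48 h=8 v=6
  t=2 PE[0][0]: acc=42 h=0 v=0
  t=2 PE[1][0]: acc=78 h=5 v=6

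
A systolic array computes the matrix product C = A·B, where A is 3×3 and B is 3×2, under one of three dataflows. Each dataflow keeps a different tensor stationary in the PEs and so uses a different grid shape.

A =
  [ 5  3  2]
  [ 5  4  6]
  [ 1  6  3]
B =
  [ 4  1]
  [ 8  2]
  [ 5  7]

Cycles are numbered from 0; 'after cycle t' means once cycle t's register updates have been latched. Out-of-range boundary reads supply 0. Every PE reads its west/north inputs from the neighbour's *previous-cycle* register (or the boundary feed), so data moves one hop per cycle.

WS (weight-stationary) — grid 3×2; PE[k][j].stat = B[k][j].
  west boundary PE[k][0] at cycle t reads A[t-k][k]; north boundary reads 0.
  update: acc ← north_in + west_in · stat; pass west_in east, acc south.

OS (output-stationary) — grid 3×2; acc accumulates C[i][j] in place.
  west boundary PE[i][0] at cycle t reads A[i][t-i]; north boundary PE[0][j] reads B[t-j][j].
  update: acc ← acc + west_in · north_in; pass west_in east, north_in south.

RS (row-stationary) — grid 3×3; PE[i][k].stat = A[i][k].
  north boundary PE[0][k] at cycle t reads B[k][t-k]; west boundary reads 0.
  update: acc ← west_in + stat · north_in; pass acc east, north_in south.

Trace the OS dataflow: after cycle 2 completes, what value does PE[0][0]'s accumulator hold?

Tracing OS — 3×2 array, target PE[0][0]:
  @0  [0,0]  acc 20  |  →5  ↓4
  @1  [0,0]  acc 44  |  →3  ↓8
  @2  [0,0]  acc 54  |  →2  ↓5

PE[0][0].acc = 54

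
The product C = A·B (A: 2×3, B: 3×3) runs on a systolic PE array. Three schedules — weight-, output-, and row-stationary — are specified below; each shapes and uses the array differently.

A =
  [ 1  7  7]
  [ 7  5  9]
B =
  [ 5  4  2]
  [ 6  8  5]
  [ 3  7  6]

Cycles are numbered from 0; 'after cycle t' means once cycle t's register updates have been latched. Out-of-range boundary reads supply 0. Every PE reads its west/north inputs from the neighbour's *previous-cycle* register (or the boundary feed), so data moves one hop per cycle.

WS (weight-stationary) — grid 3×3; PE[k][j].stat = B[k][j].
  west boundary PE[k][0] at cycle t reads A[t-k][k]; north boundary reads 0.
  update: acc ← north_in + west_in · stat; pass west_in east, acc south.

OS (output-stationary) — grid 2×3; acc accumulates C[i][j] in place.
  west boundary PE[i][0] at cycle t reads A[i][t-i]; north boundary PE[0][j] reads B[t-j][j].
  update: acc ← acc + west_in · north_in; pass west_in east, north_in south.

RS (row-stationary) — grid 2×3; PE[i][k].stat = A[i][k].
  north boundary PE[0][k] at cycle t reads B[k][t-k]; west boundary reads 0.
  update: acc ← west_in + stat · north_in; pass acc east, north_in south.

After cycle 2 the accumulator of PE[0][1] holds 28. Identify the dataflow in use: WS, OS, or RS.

dataflow = WS

Under WS (3×3), PE[0][1]:
  cycle 0: PE[0][1] → acc 0, east 0, south 0
  cycle 1: PE[0][1] → acc 4, east 1, south 4
  cycle 2: PE[0][1] → acc 28, east 7, south 28
Under OS (2×3), PE[0][1]:
  cycle 0: PE[0][1] → acc 0, east 0, south 0
  cycle 1: PE[0][1] → acc 4, east 1, south 4
  cycle 2: PE[0][1] → acc 60, east 7, south 8
Under RS (2×3), PE[0][1]:
  cycle 0: PE[0][1] → acc 0, east 0, south 0
  cycle 1: PE[0][1] → acc 47, east 47, south 6
  cycle 2: PE[0][1] → acc 60, east 60, south 8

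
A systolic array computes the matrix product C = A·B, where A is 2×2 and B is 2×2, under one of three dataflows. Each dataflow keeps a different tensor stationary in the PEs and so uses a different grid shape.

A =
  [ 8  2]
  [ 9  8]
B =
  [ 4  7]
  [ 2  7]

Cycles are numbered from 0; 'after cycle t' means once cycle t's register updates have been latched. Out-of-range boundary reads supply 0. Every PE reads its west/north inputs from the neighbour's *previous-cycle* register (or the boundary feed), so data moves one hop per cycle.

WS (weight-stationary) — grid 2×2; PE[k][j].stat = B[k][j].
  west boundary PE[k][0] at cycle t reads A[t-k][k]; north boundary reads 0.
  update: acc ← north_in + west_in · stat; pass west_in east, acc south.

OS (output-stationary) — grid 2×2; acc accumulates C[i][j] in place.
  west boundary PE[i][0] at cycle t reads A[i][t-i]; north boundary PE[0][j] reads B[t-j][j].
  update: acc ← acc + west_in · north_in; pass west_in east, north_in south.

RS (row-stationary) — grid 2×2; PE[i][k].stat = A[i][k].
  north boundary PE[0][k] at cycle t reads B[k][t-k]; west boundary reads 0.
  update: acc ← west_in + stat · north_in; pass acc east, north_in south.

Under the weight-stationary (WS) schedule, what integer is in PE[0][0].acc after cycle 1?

PE[0][0].acc = 36

WS (2×2). Following PE[0][0] plus its west/north inputs:
  cycle 0: PE[0][0] → acc 32, east 8, south 32
  cycle 1: PE[0][0] → acc 36, east 9, south 36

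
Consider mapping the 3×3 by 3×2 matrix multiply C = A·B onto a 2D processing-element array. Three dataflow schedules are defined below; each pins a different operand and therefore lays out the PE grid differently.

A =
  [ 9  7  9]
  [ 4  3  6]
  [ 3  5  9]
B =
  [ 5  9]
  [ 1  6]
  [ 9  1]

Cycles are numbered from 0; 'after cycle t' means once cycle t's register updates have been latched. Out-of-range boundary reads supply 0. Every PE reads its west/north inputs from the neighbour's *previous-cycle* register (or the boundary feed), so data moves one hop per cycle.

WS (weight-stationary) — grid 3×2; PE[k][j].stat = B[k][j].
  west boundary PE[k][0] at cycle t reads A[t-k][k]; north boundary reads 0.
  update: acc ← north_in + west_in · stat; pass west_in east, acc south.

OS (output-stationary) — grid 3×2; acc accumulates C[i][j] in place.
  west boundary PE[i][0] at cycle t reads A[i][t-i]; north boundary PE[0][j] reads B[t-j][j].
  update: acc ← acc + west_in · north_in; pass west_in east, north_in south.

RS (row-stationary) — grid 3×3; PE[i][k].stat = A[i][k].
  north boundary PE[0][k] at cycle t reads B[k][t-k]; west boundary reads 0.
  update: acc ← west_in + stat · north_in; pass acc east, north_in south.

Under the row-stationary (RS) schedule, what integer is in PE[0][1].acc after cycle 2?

Tracing RS — 3×3 array, target PE[0][1]:
  step 0 · PE0,0: acc=45; fwd→45 fwd↓5
  step 0 · PE0,1: acc=0; fwd→0 fwd↓0
  step 1 · PE0,0: acc=81; fwd→81 fwd↓9
  step 1 · PE0,1: acc=52; fwd→52 fwd↓1
  step 2 · PE0,0: acc=0; fwd→0 fwd↓0
  step 2 · PE0,1: acc=123; fwd→123 fwd↓6

PE[0][1].acc = 123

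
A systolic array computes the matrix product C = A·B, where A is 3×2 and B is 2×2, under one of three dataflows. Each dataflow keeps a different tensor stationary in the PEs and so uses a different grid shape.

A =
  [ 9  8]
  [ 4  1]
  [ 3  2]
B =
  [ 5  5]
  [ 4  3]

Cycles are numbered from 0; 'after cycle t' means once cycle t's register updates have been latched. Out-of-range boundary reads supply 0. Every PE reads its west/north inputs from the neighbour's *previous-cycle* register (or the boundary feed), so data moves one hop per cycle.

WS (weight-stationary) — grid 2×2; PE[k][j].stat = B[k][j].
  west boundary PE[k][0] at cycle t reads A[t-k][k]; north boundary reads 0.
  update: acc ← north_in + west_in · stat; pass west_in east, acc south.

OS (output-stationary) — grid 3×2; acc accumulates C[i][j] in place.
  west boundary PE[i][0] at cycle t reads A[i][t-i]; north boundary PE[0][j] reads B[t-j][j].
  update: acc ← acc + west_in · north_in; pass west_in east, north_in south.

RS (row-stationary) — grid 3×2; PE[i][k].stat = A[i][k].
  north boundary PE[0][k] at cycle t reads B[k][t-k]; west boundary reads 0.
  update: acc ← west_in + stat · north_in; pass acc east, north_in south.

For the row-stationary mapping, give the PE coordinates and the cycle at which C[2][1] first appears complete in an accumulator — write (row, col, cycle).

(row, col, cycle) = (2, 1, 4)

RS: C[2][1] accumulates in PE[2][1]:
  cycle 0: PE[2][1] → acc 0, east 0, south 0
  cycle 1: PE[2][1] → acc 0, east 0, south 0
  cycle 2: PE[2][1] → acc 0, east 0, south 0
  cycle 3: PE[2][1] → acc 23, east 23, south 4
  cycle 4: PE[2][1] → acc 21, east 21, south 3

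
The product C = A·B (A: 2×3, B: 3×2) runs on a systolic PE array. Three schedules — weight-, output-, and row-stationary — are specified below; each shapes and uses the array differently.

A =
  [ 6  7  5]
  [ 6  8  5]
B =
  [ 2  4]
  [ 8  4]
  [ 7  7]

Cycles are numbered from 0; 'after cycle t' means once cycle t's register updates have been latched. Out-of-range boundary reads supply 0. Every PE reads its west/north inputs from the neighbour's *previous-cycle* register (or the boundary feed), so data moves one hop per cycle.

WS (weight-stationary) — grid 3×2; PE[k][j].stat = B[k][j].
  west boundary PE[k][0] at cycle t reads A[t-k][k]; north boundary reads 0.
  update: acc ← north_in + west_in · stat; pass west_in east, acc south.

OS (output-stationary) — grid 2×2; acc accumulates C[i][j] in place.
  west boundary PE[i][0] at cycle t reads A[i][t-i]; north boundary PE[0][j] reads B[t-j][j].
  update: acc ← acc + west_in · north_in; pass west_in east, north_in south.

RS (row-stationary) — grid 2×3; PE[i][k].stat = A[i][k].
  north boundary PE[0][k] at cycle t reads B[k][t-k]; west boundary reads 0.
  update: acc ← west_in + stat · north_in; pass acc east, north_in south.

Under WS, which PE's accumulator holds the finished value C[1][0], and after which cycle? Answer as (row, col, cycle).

(row, col, cycle) = (2, 0, 3)

Under WS, C[1][0] lands at PE[2][0]:
  after 0 — PE[2][0] acc=0, pass-E 0, pass-S 0
  after 1 — PE[2][0] acc=0, pass-E 0, pass-S 0
  after 2 — PE[2][0] acc=103, pass-E 5, pass-S 103
  after 3 — PE[2][0] acc=111, pass-E 5, pass-S 111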